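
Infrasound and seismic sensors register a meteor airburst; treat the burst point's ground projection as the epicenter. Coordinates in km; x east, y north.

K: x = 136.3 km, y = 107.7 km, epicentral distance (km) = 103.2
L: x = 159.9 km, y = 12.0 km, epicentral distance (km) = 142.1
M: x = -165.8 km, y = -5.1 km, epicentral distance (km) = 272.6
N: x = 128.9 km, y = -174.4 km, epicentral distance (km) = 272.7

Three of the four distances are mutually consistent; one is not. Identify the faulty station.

M

Solve using three stations at a time. Using K, L, N (subtract circle equations pairwise → linear system) gives (x, y) ≈ (36.2, 82.1).
Distances from that point to each station vs reported:
  K: calculated 103.3 vs reported 103.2 → residual 0.1 km
  L: calculated 142.2 vs reported 142.1 → residual 0.1 km
  M: calculated 220.0 vs reported 272.6 → residual 52.6 km
  N: calculated 272.7 vs reported 272.7 → residual 0.0 km
K, L, N are mutually consistent (residuals ≈ 0); M is off by 52.6 km.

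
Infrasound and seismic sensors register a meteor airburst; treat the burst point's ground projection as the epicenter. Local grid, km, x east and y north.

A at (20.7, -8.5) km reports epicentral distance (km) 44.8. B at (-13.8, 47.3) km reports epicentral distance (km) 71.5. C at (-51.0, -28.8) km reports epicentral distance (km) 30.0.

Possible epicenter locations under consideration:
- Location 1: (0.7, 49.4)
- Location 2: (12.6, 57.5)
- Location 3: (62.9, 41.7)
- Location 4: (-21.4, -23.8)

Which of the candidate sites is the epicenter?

Location 4

For each candidate, compare |candidate − station| to the reported distance:
Location 1: residuals A 16.5, B 56.8, C 63.7 → max 63.7 km
Location 2: residuals A 21.7, B 43.2, C 77.2 → max 77.2 km
Location 3: residuals A 20.8, B 5.4, C 104.0 → max 104.0 km
Location 4: residuals A 0.0, B 0.0, C 0.0 → max 0.0 km
Only Location 4 has all residuals ≈ 0.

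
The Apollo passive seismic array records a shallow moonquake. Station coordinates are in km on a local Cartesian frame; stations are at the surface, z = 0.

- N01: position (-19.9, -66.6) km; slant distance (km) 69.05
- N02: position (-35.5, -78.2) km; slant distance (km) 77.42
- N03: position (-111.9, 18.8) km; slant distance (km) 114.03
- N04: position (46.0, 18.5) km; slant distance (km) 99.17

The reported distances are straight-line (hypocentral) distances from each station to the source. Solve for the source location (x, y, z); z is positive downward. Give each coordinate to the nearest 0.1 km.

(-23.0, -25.9, 55.7)

Each station gives a sphere (x−x_i)² + (y−y_i)² + z² = d_i² (stations at z=0).
Subtracting the N01 sphere from N02 and N03: z² cancels, leaving linear equations in x and y:
-31.2 x − 23.2 y = 1317.97
-184.0 x + 170.8 y = -191.46
Solving: x ≈ -22.991, y ≈ -25.889 km (keep extra digits for the depth step; rounded: -23.0, -25.9).
Then from the N01 sphere: z² = 69.05² − (x + 19.9)² − (y + 66.6)² with x = -22.991, y = -25.889, so z ≈ 55.686 ≈ 55.7 km.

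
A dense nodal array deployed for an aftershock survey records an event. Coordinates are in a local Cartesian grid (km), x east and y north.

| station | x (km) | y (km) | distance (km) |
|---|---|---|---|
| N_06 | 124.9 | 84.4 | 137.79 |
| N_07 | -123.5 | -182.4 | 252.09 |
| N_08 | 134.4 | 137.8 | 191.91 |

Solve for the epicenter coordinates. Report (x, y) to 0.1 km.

Circle about each station: (x − 124.9)² + (y − 84.4)² = 137.79²; (x + 123.5)² + (y + 182.4)² = 252.09²; (x − 134.4)² + (y − 137.8)² = 191.91².
Subtracting pairs of circle equations eliminates x²+y² and gives linear equations (the radical axes):
-496.8 x − 533.6 y = -18764.64
19.0 x + 106.8 y = -3514.53
Solving the 2×2 system: x ≈ 90.4, y ≈ -49.0 km.

90.4 km east, -49.0 km north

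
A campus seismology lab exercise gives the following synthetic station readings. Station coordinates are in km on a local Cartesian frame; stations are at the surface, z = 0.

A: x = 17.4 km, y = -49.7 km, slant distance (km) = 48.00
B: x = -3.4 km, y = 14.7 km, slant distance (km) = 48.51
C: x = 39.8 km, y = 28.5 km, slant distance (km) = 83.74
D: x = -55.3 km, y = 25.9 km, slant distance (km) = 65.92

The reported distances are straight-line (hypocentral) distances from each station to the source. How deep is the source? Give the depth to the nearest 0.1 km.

Each station gives a sphere (x−x_i)² + (y−y_i)² + z² = d_i² (stations at z=0).
Subtracting the A sphere from B and C: z² cancels, leaving linear equations in x and y:
-41.6 x + 128.8 y = -2594.42
44.8 x + 156.4 y = -5084.95
Solving: x ≈ -20.297, y ≈ -26.699 km (keep extra digits for the depth step; rounded: -20.3, -26.7).
Then from the A sphere: z² = 48.00² − (x − 17.4)² − (y + 49.7)² with x = -20.297, y = -26.699, so z ≈ 18.812 ≈ 18.8 km.

depth ≈ 18.8 km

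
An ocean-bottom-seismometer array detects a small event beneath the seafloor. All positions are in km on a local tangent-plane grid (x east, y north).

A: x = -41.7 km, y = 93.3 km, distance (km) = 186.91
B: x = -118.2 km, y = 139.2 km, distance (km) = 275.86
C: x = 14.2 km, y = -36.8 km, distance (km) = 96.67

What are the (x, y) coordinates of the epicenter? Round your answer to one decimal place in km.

(108.9, -17.4)

Circle about each station: (x + 41.7)² + (y − 93.3)² = 186.91²; (x + 118.2)² + (y − 139.2)² = 275.86²; (x − 14.2)² + (y + 36.8)² = 96.67².
Subtracting pairs of circle equations eliminates x²+y² and gives linear equations (the radical axes):
-153.0 x + 91.8 y = -18259.29
111.8 x − 260.2 y = 16702.36
Solving the 2×2 system: x ≈ 108.9, y ≈ -17.4 km.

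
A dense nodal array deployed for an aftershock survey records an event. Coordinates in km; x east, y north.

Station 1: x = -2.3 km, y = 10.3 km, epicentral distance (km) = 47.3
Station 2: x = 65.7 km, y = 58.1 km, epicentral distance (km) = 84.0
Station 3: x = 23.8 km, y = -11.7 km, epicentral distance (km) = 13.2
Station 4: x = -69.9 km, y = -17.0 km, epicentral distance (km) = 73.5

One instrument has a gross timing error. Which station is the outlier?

Solve using three stations at a time. Using Station 1, Station 2, Station 3 (subtract circle equations pairwise → linear system) gives (x, y) ≈ (34.2, -19.8).
Distances from that point to each station vs reported:
  Station 1: calculated 47.3 vs reported 47.3 → residual 0.0 km
  Station 2: calculated 84.0 vs reported 84.0 → residual 0.0 km
  Station 3: calculated 13.2 vs reported 13.2 → residual 0.0 km
  Station 4: calculated 104.1 vs reported 73.5 → residual 30.6 km
Station 1, Station 2, Station 3 are mutually consistent (residuals ≈ 0); Station 4 is off by 30.6 km.

Station 4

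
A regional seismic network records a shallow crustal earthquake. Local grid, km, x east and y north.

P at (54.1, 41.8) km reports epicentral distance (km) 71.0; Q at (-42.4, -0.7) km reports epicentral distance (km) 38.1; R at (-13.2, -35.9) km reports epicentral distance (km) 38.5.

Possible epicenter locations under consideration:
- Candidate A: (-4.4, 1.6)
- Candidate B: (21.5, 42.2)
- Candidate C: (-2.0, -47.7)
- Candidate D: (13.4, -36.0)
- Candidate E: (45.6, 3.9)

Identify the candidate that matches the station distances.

Candidate A

For each candidate, compare |candidate − station| to the reported distance:
Candidate A: residuals P 0.0, Q 0.0, R 0.0 → max 0.0 km
Candidate B: residuals P 38.4, Q 38.9, R 47.0 → max 47.0 km
Candidate C: residuals P 34.6, Q 23.9, R 22.2 → max 34.6 km
Candidate D: residuals P 16.8, Q 27.9, R 11.9 → max 27.9 km
Candidate E: residuals P 32.2, Q 50.0, R 32.5 → max 50.0 km
Only Candidate A has all residuals ≈ 0.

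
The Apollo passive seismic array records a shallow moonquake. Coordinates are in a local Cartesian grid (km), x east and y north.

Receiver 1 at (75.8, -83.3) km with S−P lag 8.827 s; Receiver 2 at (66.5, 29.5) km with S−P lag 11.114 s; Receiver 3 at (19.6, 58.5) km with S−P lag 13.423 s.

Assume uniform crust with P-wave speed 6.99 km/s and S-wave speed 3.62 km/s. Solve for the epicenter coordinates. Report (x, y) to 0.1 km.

Distance from S−P lag: d = Δt · v_P v_S / (v_P − v_S) = Δt · (6.99·3.62)/(6.99−3.62) ≈ 7.5085·Δt.
So d_Receiver 1 = 66.28, d_Receiver 2 = 83.45, d_Receiver 3 = 100.79 km.
Circle about each station: (x − 75.8)² + (y + 83.3)² = 66.28²; (x − 66.5)² + (y − 29.5)² = 83.45²; (x − 19.6)² + (y − 58.5)² = 100.79².
Subtracting pairs of circle equations eliminates x²+y² and gives linear equations (the radical axes):
-18.6 x + 225.6 y = -9962.89
-112.4 x + 283.6 y = -14643.71
Solving the 2×2 system: x ≈ 23.8, y ≈ -42.2 km.
Check against Receiver 1 (with the unrounded x, y): √((x − 75.8)²+(y + 83.3)²) = 66.28 ≈ 66.28 km. ✓

23.8 km east, -42.2 km north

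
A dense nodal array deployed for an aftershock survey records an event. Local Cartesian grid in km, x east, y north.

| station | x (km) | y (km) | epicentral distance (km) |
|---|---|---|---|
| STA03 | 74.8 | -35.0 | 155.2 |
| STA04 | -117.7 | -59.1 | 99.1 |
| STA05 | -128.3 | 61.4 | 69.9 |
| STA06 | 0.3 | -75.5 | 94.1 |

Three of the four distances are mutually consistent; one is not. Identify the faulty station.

Solve using three stations at a time. Using STA03, STA04, STA05 (subtract circle equations pairwise → linear system) gives (x, y) ≈ (-67.7, 26.5).
Distances from that point to each station vs reported:
  STA03: calculated 155.2 vs reported 155.2 → residual 0.0 km
  STA04: calculated 99.1 vs reported 99.1 → residual 0.0 km
  STA05: calculated 69.9 vs reported 69.9 → residual 0.0 km
  STA06: calculated 122.6 vs reported 94.1 → residual 28.5 km
STA03, STA04, STA05 are mutually consistent (residuals ≈ 0); STA06 is off by 28.5 km.

STA06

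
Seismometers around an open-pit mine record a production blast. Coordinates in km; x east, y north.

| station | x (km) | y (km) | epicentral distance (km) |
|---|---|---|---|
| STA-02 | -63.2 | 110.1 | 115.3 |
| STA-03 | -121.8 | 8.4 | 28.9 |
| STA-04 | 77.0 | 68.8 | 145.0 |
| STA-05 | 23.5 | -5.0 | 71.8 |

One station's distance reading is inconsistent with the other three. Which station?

Solve using three stations at a time. Using STA-02, STA-04, STA-05 (subtract circle equations pairwise → linear system) gives (x, y) ≈ (-48.3, -4.2).
Distances from that point to each station vs reported:
  STA-02: calculated 115.3 vs reported 115.3 → residual 0.0 km
  STA-03: calculated 74.6 vs reported 28.9 → residual 45.7 km
  STA-04: calculated 145.0 vs reported 145.0 → residual 0.0 km
  STA-05: calculated 71.8 vs reported 71.8 → residual 0.0 km
STA-02, STA-04, STA-05 are mutually consistent (residuals ≈ 0); STA-03 is off by 45.7 km.

STA-03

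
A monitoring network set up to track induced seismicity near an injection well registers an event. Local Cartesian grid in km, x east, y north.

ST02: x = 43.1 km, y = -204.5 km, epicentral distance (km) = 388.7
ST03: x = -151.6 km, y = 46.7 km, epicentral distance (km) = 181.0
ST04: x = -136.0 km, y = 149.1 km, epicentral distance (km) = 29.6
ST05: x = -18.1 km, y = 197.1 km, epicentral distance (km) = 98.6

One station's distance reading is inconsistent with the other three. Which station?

Solve using three stations at a time. Using ST02, ST04, ST05 (subtract circle equations pairwise → linear system) gives (x, y) ≈ (-106.8, 154.1).
Distances from that point to each station vs reported:
  ST02: calculated 388.7 vs reported 388.7 → residual 0.0 km
  ST03: calculated 116.4 vs reported 181.0 → residual 64.6 km
  ST04: calculated 29.6 vs reported 29.6 → residual 0.0 km
  ST05: calculated 98.6 vs reported 98.6 → residual 0.0 km
ST02, ST04, ST05 are mutually consistent (residuals ≈ 0); ST03 is off by 64.6 km.

ST03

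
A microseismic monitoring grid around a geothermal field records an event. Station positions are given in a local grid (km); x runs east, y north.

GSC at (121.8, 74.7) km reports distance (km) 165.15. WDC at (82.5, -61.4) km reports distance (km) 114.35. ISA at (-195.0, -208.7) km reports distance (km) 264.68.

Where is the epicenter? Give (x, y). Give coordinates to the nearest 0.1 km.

Circle about each station: (x − 121.8)² + (y − 74.7)² = 165.15²; (x − 82.5)² + (y + 61.4)² = 114.35²; (x + 195.0)² + (y + 208.7)² = 264.68².
Subtracting the GSC equation from the WDC and ISA equations removes the quadratic terms:
-78.6 x − 272.2 y = 4359.48
-633.6 x − 566.8 y = 18384.38
Solving the 2×2 system: x ≈ -19.8, y ≈ -10.3 km.

-19.8 km east, -10.3 km north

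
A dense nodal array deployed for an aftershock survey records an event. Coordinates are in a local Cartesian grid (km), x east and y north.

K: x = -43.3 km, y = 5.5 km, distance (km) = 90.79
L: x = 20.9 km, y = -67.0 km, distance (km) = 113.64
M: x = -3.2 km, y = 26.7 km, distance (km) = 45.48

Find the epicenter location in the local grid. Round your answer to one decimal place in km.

Circle about each station: (x + 43.3)² + (y − 5.5)² = 90.79²; (x − 20.9)² + (y + 67.0)² = 113.64²; (x + 3.2)² + (y − 26.7)² = 45.48².
Subtracting the K equation from the L and M equations removes the quadratic terms:
128.4 x − 145.0 y = -1650.56
80.2 x + 42.4 y = 4992.38
Solving the 2×2 system: x ≈ 38.3, y ≈ 45.3 km.
Check against K (with the unrounded x, y): √((x + 43.3)²+(y − 5.5)²) = 90.79 ≈ 90.79 km. ✓

38.3 km east, 45.3 km north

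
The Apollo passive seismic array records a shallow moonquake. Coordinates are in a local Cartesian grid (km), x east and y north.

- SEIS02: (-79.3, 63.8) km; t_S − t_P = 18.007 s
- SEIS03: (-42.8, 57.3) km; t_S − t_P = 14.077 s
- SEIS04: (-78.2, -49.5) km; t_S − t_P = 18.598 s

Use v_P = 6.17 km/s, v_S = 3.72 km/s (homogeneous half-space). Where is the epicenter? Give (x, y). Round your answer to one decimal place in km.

82.8 km east, 17.1 km north

Distance from S−P lag: d = Δt · v_P v_S / (v_P − v_S) = Δt · (6.17·3.72)/(6.17−3.72) ≈ 9.3683·Δt.
So d_SEIS02 = 168.70, d_SEIS03 = 131.88, d_SEIS04 = 174.23 km.
Circle about each station: (x + 79.3)² + (y − 63.8)² = 168.70²; (x + 42.8)² + (y − 57.3)² = 131.88²; (x + 78.2)² + (y + 49.5)² = 174.23².
Subtracting the SEIS02 equation from the SEIS03 and SEIS04 equations removes the quadratic terms:
73.0 x − 13.0 y = 5823.56
2.2 x − 226.6 y = -3689.84
Solving the 2×2 system: x ≈ 82.8, y ≈ 17.1 km.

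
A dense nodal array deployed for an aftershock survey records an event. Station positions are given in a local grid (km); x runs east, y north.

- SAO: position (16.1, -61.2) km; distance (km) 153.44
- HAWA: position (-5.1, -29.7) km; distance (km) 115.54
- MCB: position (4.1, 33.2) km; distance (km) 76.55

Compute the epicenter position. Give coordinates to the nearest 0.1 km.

Circle about each station: (x − 16.1)² + (y + 61.2)² = 153.44²; (x + 5.1)² + (y + 29.7)² = 115.54²; (x − 4.1)² + (y − 33.2)² = 76.55².
Subtracting the SAO equation from the HAWA and MCB equations removes the quadratic terms:
-42.4 x + 63.0 y = 7097.79
-24.0 x + 188.8 y = 14798.33
Solving the 2×2 system: x ≈ -62.8, y ≈ 70.4 km.

-62.8 km east, 70.4 km north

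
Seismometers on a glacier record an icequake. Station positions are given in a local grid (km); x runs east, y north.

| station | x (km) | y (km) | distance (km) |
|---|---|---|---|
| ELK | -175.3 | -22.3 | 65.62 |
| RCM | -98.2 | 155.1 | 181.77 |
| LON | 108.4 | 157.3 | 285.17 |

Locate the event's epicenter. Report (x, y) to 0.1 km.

Circle about each station: (x + 175.3)² + (y + 22.3)² = 65.62²; (x + 98.2)² + (y − 155.1)² = 181.77²; (x − 108.4)² + (y − 157.3)² = 285.17².
Subtracting the ELK equation from the RCM and LON equations removes the quadratic terms:
154.2 x + 354.8 y = -26262.48
567.4 x + 359.2 y = -71749.47
Solving the 2×2 system: x ≈ -109.8, y ≈ -26.3 km.

(-109.8, -26.3)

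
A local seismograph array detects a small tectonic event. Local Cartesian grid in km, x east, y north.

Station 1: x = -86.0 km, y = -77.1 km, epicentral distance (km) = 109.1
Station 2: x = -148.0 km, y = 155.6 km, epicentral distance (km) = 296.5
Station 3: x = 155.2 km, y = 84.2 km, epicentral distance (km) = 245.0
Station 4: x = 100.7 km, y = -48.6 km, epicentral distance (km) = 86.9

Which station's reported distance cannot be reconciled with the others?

Station 3

Solve using three stations at a time. Using Station 1, Station 2, Station 4 (subtract circle equations pairwise → linear system) gives (x, y) ≈ (22.7, -86.9).
Distances from that point to each station vs reported:
  Station 1: calculated 109.1 vs reported 109.1 → residual 0.0 km
  Station 2: calculated 296.5 vs reported 296.5 → residual 0.0 km
  Station 3: calculated 216.4 vs reported 245.0 → residual 28.6 km
  Station 4: calculated 86.9 vs reported 86.9 → residual 0.0 km
Station 1, Station 2, Station 4 are mutually consistent (residuals ≈ 0); Station 3 is off by 28.6 km.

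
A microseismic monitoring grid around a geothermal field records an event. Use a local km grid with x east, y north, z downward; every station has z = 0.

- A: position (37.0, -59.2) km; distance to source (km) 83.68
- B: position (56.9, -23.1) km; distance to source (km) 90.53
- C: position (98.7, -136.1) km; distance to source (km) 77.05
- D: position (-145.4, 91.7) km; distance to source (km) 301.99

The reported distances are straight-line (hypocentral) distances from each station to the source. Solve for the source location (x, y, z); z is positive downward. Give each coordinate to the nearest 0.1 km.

Each station gives a sphere (x−x_i)² + (y−y_i)² + z² = d_i² (stations at z=0).
Subtracting the A sphere from B and C: z² cancels, leaving linear equations in x and y:
39.8 x + 72.2 y = -2295.76
123.4 x − 153.8 y = 24456.90
Solving: x ≈ 93.988, y ≈ -83.608 km (keep extra digits for the depth step; rounded: 94.0, -83.6).
Then from the A sphere: z² = 83.68² − (x − 37.0)² − (y + 59.2)² with x = 93.988, y = -83.608, so z ≈ 56.205 ≈ 56.2 km.
Check against D (with the unrounded solution): distance 301.99 ≈ 301.99 km. ✓

(94.0, -83.6, 56.2)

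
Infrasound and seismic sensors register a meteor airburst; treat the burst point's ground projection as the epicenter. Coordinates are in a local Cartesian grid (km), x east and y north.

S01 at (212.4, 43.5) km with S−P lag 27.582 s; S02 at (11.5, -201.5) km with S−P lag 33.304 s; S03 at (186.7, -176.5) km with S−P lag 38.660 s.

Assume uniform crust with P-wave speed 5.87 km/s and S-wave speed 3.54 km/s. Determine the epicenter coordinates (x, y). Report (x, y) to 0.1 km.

Distance from S−P lag: d = Δt · v_P v_S / (v_P − v_S) = Δt · (5.87·3.54)/(5.87−3.54) ≈ 8.9184·Δt.
So d_S01 = 245.99, d_S02 = 297.02, d_S03 = 344.78 km.
Circle about each station: (x − 212.4)² + (y − 43.5)² = 245.99²; (x − 11.5)² + (y + 201.5)² = 297.02²; (x − 186.7)² + (y + 176.5)² = 344.78².
Subtracting the S01 equation from the S02 and S03 equations removes the quadratic terms:
-401.8 x − 490.0 y = -33981.31
-51.4 x − 440.0 y = -39359.04
Solving the 2×2 system: x ≈ -28.6, y ≈ 92.8 km.
Check against S01 (with the unrounded x, y): √((x − 212.4)²+(y − 43.5)²) = 245.98 ≈ 245.99 km. ✓

(-28.6, 92.8)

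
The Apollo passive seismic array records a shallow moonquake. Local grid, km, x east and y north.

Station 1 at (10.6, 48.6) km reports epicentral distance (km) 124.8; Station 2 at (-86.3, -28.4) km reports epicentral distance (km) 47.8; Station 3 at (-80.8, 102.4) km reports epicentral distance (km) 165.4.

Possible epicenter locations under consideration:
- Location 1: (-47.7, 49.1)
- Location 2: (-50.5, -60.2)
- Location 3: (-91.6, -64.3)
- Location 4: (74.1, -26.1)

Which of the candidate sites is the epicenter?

For each candidate, compare |candidate − station| to the reported distance:
Location 1: residuals Station 1 66.5, Station 2 38.8, Station 3 102.7 → max 102.7 km
Location 2: residuals Station 1 0.0, Station 2 0.1, Station 3 0.0 → max 0.1 km
Location 3: residuals Station 1 27.5, Station 2 11.5, Station 3 1.6 → max 27.5 km
Location 4: residuals Station 1 26.8, Station 2 112.6, Station 3 35.9 → max 112.6 km
Only Location 2 has all residuals ≈ 0.

Location 2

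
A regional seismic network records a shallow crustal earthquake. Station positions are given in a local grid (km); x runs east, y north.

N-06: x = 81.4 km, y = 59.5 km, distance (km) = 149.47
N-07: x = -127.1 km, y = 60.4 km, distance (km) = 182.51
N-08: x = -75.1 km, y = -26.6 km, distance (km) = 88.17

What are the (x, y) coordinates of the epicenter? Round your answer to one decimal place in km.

Circle about each station: (x − 81.4)² + (y − 59.5)² = 149.47²; (x + 127.1)² + (y − 60.4)² = 182.51²; (x + 75.1)² + (y + 26.6)² = 88.17².
Subtracting the N-06 equation from the N-07 and N-08 equations removes the quadratic terms:
-417.0 x + 1.8 y = -1332.26
-313.0 x − 172.2 y = 10748.69
Solving the 2×2 system: x ≈ 2.9, y ≈ -67.7 km.

2.9 km east, -67.7 km north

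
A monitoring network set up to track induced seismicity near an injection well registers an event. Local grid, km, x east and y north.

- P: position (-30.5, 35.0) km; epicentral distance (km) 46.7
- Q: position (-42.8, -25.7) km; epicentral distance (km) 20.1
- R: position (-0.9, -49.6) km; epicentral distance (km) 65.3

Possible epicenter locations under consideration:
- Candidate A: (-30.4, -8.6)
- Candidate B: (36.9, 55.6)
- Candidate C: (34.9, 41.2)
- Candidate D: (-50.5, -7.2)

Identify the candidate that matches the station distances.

For each candidate, compare |candidate − station| to the reported distance:
Candidate A: residuals P 3.1, Q 1.0, R 14.8 → max 14.8 km
Candidate B: residuals P 23.8, Q 93.7, R 46.5 → max 93.7 km
Candidate C: residuals P 19.0, Q 82.4, R 32.3 → max 82.4 km
Candidate D: residuals P 0.0, Q 0.1, R 0.0 → max 0.1 km
Only Candidate D has all residuals ≈ 0.

Candidate D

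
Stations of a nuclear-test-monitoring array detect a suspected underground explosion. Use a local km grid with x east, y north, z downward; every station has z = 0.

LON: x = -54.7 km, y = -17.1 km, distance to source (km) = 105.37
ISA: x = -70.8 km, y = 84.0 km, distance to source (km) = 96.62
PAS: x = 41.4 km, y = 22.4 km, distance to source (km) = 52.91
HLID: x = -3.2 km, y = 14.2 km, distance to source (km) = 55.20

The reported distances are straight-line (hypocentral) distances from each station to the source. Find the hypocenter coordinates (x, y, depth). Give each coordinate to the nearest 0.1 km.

Each station gives a sphere (x−x_i)² + (y−y_i)² + z² = d_i² (stations at z=0).
Subtracting the LON sphere from ISA and PAS: z² cancels, leaving linear equations in x and y:
-32.2 x + 202.2 y = 10551.55
192.2 x + 79.0 y = 7234.59
Solving: x ≈ 15.197, y ≈ 54.604 km (keep extra digits for the depth step; rounded: 15.2, 54.6).
Then from the LON sphere: z² = 105.37² − (x + 54.7)² − (y + 17.1)² with x = 15.197, y = 54.604, so z ≈ 32.799 ≈ 32.8 km.

x ≈ 15.2 km, y ≈ 54.6 km, depth ≈ 32.8 km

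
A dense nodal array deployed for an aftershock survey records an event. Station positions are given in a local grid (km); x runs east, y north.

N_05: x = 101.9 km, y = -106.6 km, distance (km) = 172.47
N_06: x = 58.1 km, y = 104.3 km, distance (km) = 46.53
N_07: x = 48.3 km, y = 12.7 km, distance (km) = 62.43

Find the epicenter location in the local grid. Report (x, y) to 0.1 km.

(82.7, 64.8)

Circle about each station: (x − 101.9)² + (y + 106.6)² = 172.47²; (x − 58.1)² + (y − 104.3)² = 46.53²; (x − 48.3)² + (y − 12.7)² = 62.43².
Subtracting pairs of circle equations eliminates x²+y² and gives linear equations (the radical axes):
-87.6 x + 421.8 y = 20087.79
-107.2 x + 238.6 y = 6595.41
Solving the 2×2 system: x ≈ 82.7, y ≈ 64.8 km.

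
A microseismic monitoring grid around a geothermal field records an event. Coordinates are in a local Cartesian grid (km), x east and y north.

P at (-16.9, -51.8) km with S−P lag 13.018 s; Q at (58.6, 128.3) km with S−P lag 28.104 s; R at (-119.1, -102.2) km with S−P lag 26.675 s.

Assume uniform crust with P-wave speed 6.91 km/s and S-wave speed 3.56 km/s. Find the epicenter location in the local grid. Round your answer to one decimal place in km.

75.2 km east, -77.4 km north

Distance from S−P lag: d = Δt · v_P v_S / (v_P − v_S) = Δt · (6.91·3.56)/(6.91−3.56) ≈ 7.3432·Δt.
So d_P = 95.59, d_Q = 206.37, d_R = 195.88 km.
Circle about each station: (x + 16.9)² + (y + 51.8)² = 95.59²; (x − 58.6)² + (y − 128.3)² = 206.37²; (x + 119.1)² + (y + 102.2)² = 195.88².
Subtracting the P equation from the Q and R equations removes the quadratic terms:
151.0 x + 360.2 y = -16525.13
-204.4 x − 100.8 y = -7570.73
Solving the 2×2 system: x ≈ 75.2, y ≈ -77.4 km.
Check against P (with the unrounded x, y): √((x + 16.9)²+(y + 51.8)²) = 95.61 ≈ 95.59 km. ✓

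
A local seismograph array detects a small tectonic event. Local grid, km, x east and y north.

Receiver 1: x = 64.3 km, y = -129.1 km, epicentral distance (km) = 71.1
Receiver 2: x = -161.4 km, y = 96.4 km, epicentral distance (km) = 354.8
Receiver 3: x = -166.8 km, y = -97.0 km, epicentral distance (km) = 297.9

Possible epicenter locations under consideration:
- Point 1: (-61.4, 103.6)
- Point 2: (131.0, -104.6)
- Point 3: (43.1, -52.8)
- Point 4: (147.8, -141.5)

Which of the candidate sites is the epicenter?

For each candidate, compare |candidate − station| to the reported distance:
Point 1: residuals Receiver 1 193.4, Receiver 2 254.5, Receiver 3 71.3 → max 254.5 km
Point 2: residuals Receiver 1 0.0, Receiver 2 0.0, Receiver 3 0.0 → max 0.0 km
Point 3: residuals Receiver 1 8.1, Receiver 2 101.7, Receiver 3 83.4 → max 101.7 km
Point 4: residuals Receiver 1 13.3, Receiver 2 35.3, Receiver 3 19.8 → max 35.3 km
Only Point 2 has all residuals ≈ 0.

Point 2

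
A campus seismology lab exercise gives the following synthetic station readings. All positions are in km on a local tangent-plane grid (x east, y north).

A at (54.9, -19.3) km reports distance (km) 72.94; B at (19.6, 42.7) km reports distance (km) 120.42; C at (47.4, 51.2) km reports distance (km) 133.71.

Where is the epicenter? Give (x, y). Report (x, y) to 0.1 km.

(10.8, -77.4)

Circle about each station: (x − 54.9)² + (y + 19.3)² = 72.94²; (x − 19.6)² + (y − 42.7)² = 120.42²; (x − 47.4)² + (y − 51.2)² = 133.71².
Subtracting the A equation from the B and C equations removes the quadratic terms:
-70.6 x + 124.0 y = -10359.78
-15.0 x + 141.0 y = -11076.42
Solving the 2×2 system: x ≈ 10.8, y ≈ -77.4 km.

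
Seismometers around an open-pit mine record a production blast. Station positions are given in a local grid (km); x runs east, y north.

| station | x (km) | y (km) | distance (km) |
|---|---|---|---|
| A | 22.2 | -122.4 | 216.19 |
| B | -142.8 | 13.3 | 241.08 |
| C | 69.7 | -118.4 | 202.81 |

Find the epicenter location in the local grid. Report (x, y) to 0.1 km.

x ≈ 87.8 km, y ≈ 83.6 km

Circle about each station: (x − 22.2)² + (y + 122.4)² = 216.19²; (x + 142.8)² + (y − 13.3)² = 241.08²; (x − 69.7)² + (y + 118.4)² = 202.81².
Subtracting the A equation from the B and C equations removes the quadratic terms:
-330.0 x + 271.4 y = -6287.32
95.0 x + 8.0 y = 9008.27
Solving the 2×2 system: x ≈ 87.8, y ≈ 83.6 km.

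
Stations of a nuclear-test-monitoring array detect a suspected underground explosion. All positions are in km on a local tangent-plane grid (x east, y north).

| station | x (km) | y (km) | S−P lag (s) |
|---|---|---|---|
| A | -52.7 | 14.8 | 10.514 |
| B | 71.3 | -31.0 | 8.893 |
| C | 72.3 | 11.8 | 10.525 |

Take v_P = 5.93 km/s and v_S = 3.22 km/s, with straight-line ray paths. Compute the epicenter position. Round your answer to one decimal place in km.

Distance from S−P lag: d = Δt · v_P v_S / (v_P − v_S) = Δt · (5.93·3.22)/(5.93−3.22) ≈ 7.0460·Δt.
So d_A = 74.08, d_B = 62.66, d_C = 74.16 km.
Circle about each station: (x + 52.7)² + (y − 14.8)² = 74.08²; (x − 71.3)² + (y + 31.0)² = 62.66²; (x − 72.3)² + (y − 11.8)² = 74.16².
Subtracting pairs of circle equations eliminates x²+y² and gives linear equations (the radical axes):
248.0 x − 91.6 y = 4609.93
250.0 x − 6.0 y = 2358.34
Solving the 2×2 system: x ≈ 8.8, y ≈ -26.5 km.
Check against A (with the unrounded x, y): √((x + 52.7)²+(y − 14.8)²) = 74.08 ≈ 74.08 km. ✓

x ≈ 8.8 km, y ≈ -26.5 km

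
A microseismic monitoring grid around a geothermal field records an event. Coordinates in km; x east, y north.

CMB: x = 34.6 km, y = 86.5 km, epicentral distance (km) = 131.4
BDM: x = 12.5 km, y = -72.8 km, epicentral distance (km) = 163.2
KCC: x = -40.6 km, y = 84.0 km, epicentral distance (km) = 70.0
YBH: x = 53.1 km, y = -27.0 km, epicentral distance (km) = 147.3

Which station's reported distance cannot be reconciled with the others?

BDM

Solve using three stations at a time. Using CMB, KCC, YBH (subtract circle equations pairwise → linear system) gives (x, y) ≈ (-83.3, 28.5).
Distances from that point to each station vs reported:
  CMB: calculated 131.4 vs reported 131.4 → residual 0.0 km
  BDM: calculated 139.5 vs reported 163.2 → residual 23.7 km
  KCC: calculated 70.0 vs reported 70.0 → residual 0.0 km
  YBH: calculated 147.3 vs reported 147.3 → residual 0.0 km
CMB, KCC, YBH are mutually consistent (residuals ≈ 0); BDM is off by 23.7 km.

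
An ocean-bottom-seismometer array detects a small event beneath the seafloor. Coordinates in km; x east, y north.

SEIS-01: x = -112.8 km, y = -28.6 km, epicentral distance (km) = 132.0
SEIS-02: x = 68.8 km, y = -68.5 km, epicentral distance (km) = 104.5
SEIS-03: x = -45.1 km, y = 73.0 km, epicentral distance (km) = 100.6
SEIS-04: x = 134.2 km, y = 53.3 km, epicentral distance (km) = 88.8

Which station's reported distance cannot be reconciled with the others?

SEIS-01

Solve using three stations at a time. Using SEIS-02, SEIS-03, SEIS-04 (subtract circle equations pairwise → linear system) gives (x, y) ≈ (47.6, 33.8).
Distances from that point to each station vs reported:
  SEIS-01: calculated 172.1 vs reported 132.0 → residual 40.1 km
  SEIS-02: calculated 104.5 vs reported 104.5 → residual 0.0 km
  SEIS-03: calculated 100.6 vs reported 100.6 → residual 0.0 km
  SEIS-04: calculated 88.8 vs reported 88.8 → residual 0.0 km
SEIS-02, SEIS-03, SEIS-04 are mutually consistent (residuals ≈ 0); SEIS-01 is off by 40.1 km.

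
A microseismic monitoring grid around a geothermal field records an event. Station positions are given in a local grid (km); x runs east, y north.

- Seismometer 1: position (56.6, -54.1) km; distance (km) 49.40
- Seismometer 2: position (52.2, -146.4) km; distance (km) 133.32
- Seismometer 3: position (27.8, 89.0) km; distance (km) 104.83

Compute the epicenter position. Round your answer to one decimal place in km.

Circle about each station: (x − 56.6)² + (y + 54.1)² = 49.40²; (x − 52.2)² + (y + 146.4)² = 133.32²; (x − 27.8)² + (y − 89.0)² = 104.83².
Subtracting the Seismometer 1 equation from the Seismometer 2 and Seismometer 3 equations removes the quadratic terms:
-8.8 x − 184.6 y = 2693.57
-57.6 x + 286.2 y = -5985.50
Solving the 2×2 system: x ≈ 25.4, y ≈ -15.8 km.

x ≈ 25.4 km, y ≈ -15.8 km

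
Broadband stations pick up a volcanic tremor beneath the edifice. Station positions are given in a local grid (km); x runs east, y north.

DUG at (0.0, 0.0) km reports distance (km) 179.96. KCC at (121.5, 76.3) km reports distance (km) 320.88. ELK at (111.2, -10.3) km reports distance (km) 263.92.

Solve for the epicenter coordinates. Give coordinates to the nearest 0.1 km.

-123.6 km east, -130.8 km north

Circle about each station: x² + y² = 179.96²; (x − 121.5)² + (y − 76.3)² = 320.88²; (x − 111.2)² + (y + 10.3)² = 263.92².
Subtracting the DUG equation from the KCC and ELK equations removes the quadratic terms:
243.0 x + 152.6 y = -49994.43
222.4 x − 20.6 y = -24796.63
Solving the 2×2 system: x ≈ -123.6, y ≈ -130.8 km.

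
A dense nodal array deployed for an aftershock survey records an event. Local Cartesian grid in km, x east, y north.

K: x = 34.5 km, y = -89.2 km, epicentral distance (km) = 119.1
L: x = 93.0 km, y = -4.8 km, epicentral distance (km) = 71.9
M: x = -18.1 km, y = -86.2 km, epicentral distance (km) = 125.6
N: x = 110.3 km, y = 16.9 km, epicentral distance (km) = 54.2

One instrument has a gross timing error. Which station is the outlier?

Solve using three stations at a time. Using K, L, M (subtract circle equations pairwise → linear system) gives (x, y) ≈ (30.0, 29.8).
Distances from that point to each station vs reported:
  K: calculated 119.1 vs reported 119.1 → residual 0.0 km
  L: calculated 71.9 vs reported 71.9 → residual 0.0 km
  M: calculated 125.6 vs reported 125.6 → residual 0.0 km
  N: calculated 81.3 vs reported 54.2 → residual 27.1 km
K, L, M are mutually consistent (residuals ≈ 0); N is off by 27.1 km.

N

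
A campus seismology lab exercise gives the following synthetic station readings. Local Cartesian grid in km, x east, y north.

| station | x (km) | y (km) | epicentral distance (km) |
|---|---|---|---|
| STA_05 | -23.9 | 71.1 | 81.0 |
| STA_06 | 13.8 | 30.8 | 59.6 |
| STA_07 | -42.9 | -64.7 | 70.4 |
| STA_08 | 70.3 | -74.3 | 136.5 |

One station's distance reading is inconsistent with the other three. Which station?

Solve using three stations at a time. Using STA_06, STA_07, STA_08 (subtract circle equations pairwise → linear system) gives (x, y) ≈ (-40.3, 5.7).
Distances from that point to each station vs reported:
  STA_05: calculated 67.4 vs reported 81.0 → residual 13.6 km
  STA_06: calculated 59.7 vs reported 59.6 → residual 0.1 km
  STA_07: calculated 70.5 vs reported 70.4 → residual 0.1 km
  STA_08: calculated 136.5 vs reported 136.5 → residual 0.0 km
STA_06, STA_07, STA_08 are mutually consistent (residuals ≈ 0); STA_05 is off by 13.6 km.

STA_05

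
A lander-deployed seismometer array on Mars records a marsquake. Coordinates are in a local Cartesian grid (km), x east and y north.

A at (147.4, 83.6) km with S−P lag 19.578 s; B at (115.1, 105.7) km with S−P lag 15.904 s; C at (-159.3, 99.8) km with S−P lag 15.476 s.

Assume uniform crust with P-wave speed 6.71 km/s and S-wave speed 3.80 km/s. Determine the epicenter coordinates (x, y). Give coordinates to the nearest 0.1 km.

(-23.8, 94.5)

Distance from S−P lag: d = Δt · v_P v_S / (v_P − v_S) = Δt · (6.71·3.80)/(6.71−3.80) ≈ 8.7622·Δt.
So d_A = 171.55, d_B = 139.35, d_C = 135.60 km.
Circle about each station: (x − 147.4)² + (y − 83.6)² = 171.55²; (x − 115.1)² + (y − 105.7)² = 139.35²; (x + 159.3)² + (y − 99.8)² = 135.60².
Subtracting pairs of circle equations eliminates x²+y² and gives linear equations (the radical axes):
-64.6 x + 44.2 y = 5715.76
-613.4 x + 32.4 y = 17662.85
Solving the 2×2 system: x ≈ -23.8, y ≈ 94.5 km.
Check against A (with the unrounded x, y): √((x − 147.4)²+(y − 83.6)²) = 171.55 ≈ 171.55 km. ✓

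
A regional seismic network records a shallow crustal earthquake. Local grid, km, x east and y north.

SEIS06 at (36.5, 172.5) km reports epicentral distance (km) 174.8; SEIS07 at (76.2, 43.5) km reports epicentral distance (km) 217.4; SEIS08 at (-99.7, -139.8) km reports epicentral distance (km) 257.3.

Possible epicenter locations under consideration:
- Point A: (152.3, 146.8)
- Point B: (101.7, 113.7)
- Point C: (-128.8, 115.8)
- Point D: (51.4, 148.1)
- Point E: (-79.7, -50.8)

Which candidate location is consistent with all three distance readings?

Point C

For each candidate, compare |candidate − station| to the reported distance:
Point A: residuals SEIS06 56.2, SEIS07 89.1, SEIS08 124.3 → max 124.3 km
Point B: residuals SEIS06 87.0, SEIS07 142.7, SEIS08 66.5 → max 142.7 km
Point C: residuals SEIS06 0.0, SEIS07 0.0, SEIS08 0.0 → max 0.0 km
Point D: residuals SEIS06 146.2, SEIS07 109.9, SEIS08 67.8 → max 146.2 km
Point E: residuals SEIS06 76.9, SEIS07 35.2, SEIS08 166.1 → max 166.1 km
Only Point C has all residuals ≈ 0.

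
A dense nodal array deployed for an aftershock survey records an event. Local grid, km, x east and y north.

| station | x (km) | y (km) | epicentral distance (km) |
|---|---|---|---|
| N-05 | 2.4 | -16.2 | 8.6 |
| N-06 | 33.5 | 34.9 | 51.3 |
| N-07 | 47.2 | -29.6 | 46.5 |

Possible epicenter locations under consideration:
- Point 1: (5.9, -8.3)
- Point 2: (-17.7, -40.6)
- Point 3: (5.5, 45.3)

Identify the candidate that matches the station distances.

Point 1

For each candidate, compare |candidate − station| to the reported distance:
Point 1: residuals N-05 0.0, N-06 0.0, N-07 0.0 → max 0.0 km
Point 2: residuals N-05 23.0, N-06 39.9, N-07 19.3 → max 39.9 km
Point 3: residuals N-05 53.0, N-06 21.4, N-07 39.2 → max 53.0 km
Only Point 1 has all residuals ≈ 0.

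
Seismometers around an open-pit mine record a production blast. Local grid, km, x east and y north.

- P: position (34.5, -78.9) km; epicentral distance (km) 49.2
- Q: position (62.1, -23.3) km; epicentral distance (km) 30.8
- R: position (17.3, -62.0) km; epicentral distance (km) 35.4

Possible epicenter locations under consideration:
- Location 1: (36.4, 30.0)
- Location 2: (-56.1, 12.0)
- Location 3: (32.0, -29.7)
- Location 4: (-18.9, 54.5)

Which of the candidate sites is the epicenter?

For each candidate, compare |candidate − station| to the reported distance:
Location 1: residuals P 59.7, Q 28.4, R 58.6 → max 59.7 km
Location 2: residuals P 79.1, Q 92.6, R 68.8 → max 92.6 km
Location 3: residuals P 0.1, Q 0.0, R 0.1 → max 0.1 km
Location 4: residuals P 94.5, Q 81.5, R 86.6 → max 94.5 km
Only Location 3 has all residuals ≈ 0.

Location 3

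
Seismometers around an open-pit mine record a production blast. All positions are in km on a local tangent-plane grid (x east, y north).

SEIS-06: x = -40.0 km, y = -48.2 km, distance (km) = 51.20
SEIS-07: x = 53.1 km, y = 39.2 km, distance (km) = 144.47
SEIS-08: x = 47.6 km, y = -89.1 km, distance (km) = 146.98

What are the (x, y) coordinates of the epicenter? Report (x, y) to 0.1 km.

Circle about each station: (x + 40.0)² + (y + 48.2)² = 51.20²; (x − 53.1)² + (y − 39.2)² = 144.47²; (x − 47.6)² + (y + 89.1)² = 146.98².
Subtracting the SEIS-06 equation from the SEIS-07 and SEIS-08 equations removes the quadratic terms:
186.2 x + 174.8 y = -17817.13
175.2 x − 81.8 y = -12700.35
Solving the 2×2 system: x ≈ -80.2, y ≈ -16.5 km.

x ≈ -80.2 km, y ≈ -16.5 km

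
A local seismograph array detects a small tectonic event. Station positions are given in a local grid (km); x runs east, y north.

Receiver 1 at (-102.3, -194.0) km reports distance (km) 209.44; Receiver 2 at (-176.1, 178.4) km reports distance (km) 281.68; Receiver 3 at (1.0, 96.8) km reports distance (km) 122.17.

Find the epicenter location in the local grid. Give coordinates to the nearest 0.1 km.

Circle about each station: (x + 102.3)² + (y + 194.0)² = 209.44²; (x + 176.1)² + (y − 178.4)² = 281.68²; (x − 1.0)² + (y − 96.8)² = 122.17².
Subtracting the Receiver 1 equation from the Receiver 2 and Receiver 3 equations removes the quadratic terms:
-147.6 x + 744.8 y = -20742.03
206.6 x + 581.6 y = -9790.45
Solving the 2×2 system: x ≈ 19.9, y ≈ -23.9 km.

19.9 km east, -23.9 km north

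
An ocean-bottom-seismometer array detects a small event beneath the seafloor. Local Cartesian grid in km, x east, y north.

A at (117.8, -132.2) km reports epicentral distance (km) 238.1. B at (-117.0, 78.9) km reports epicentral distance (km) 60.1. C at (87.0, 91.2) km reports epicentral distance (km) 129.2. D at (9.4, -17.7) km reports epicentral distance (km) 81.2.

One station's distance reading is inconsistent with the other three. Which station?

Solve using three stations at a time. Using A, C, D (subtract circle equations pairwise → linear system) gives (x, y) ≈ (-35.5, 50.0).
Distances from that point to each station vs reported:
  A: calculated 238.1 vs reported 238.1 → residual 0.0 km
  B: calculated 86.5 vs reported 60.1 → residual 26.4 km
  C: calculated 129.2 vs reported 129.2 → residual 0.0 km
  D: calculated 81.2 vs reported 81.2 → residual 0.0 km
A, C, D are mutually consistent (residuals ≈ 0); B is off by 26.4 km.

B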